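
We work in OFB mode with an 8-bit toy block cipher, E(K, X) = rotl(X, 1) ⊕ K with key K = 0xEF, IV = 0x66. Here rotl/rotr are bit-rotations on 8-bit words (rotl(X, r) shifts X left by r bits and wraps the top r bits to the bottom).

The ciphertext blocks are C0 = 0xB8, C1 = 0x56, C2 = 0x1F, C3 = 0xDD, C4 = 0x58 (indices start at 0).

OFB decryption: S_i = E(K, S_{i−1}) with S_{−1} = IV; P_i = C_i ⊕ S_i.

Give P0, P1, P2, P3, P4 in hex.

P0 = 0x9B, P1 = 0xFF, P2 = 0xA3, P3 = 0x4B, P4 = 0x9A

P0: S = E(K, 0x66) = 0x23; 0xB8 ⊕ 0x23 = 0x9B.
P1: S = E(K, 0x23) = 0xA9; 0x56 ⊕ 0xA9 = 0xFF.
P2: S = E(K, 0xA9) = 0xBC; 0x1F ⊕ 0xBC = 0xA3.
P3: S = E(K, 0xBC) = 0x96; 0xDD ⊕ 0x96 = 0x4B.
P4: S = E(K, 0x96) = 0xC2; 0x58 ⊕ 0xC2 = 0x9A.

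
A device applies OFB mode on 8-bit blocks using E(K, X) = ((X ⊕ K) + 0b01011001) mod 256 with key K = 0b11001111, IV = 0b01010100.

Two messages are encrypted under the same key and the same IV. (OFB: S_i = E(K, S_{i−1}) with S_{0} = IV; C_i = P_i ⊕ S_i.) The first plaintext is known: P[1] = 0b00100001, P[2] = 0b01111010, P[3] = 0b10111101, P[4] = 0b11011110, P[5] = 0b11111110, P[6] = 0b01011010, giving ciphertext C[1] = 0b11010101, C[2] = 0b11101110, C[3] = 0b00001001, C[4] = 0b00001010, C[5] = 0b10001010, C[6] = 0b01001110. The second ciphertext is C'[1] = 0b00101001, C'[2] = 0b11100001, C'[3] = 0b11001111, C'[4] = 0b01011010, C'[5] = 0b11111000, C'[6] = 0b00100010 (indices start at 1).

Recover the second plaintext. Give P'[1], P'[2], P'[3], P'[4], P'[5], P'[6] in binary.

In OFB with a reused IV, both messages share the same keystream S_i, so C_i ⊕ C'_i = P_i ⊕ P'_i and thus P'_i = P_i ⊕ C_i ⊕ C'_i.
P'[1]: 0b00100001 ⊕ 0b11010101 ⊕ 0b00101001 = 0b11011101.
P'[2]: 0b01111010 ⊕ 0b11101110 ⊕ 0b11100001 = 0b01110101.
P'[3]: 0b10111101 ⊕ 0b00001001 ⊕ 0b11001111 = 0b01111011.
P'[4]: 0b11011110 ⊕ 0b00001010 ⊕ 0b01011010 = 0b10001110.
P'[5]: 0b11111110 ⊕ 0b10001010 ⊕ 0b11111000 = 0b10001100.
P'[6]: 0b01011010 ⊕ 0b01001110 ⊕ 0b00100010 = 0b00110110.

P'[1] = 0b11011101, P'[2] = 0b01110101, P'[3] = 0b01111011, P'[4] = 0b10001110, P'[5] = 0b10001100, P'[6] = 0b00110110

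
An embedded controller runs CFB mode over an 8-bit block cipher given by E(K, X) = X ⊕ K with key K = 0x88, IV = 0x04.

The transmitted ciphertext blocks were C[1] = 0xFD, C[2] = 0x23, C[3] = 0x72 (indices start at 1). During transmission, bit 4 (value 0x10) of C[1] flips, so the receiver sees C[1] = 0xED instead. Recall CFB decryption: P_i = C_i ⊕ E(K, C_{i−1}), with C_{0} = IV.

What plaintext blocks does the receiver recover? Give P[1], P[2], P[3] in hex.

P[1] = 0x61, P[2] = 0x46, P[3] = 0xD9

Only C[1] changed, to 0xED. In CFB, a change in C_i flips the same bit in P_i and garbles P_{i+1}. Decrypting the received ciphertext:
P[1]: E(K, 0x04) = 0x8C; 0xED ⊕ 0x8C = 0x61.
P[2]: E(K, 0xED) = 0x65; 0x23 ⊕ 0x65 = 0x46.
P[3]: E(K, 0x23) = 0xAB; 0x72 ⊕ 0xAB = 0xD9.
Blocks that differ from the original plaintext: P[1], P[2].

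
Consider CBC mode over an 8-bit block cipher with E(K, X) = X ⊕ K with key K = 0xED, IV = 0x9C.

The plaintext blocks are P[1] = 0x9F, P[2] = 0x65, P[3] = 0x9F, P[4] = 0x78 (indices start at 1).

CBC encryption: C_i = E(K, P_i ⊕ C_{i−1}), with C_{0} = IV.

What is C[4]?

C[4] = 0x81

C[1]: P[1] ⊕ 0x9C = 0x03; E(K, 0x03) = 0xEE.
C[2]: P[2] ⊕ 0xEE = 0x8B; E(K, 0x8B) = 0x66.
C[3]: P[3] ⊕ 0x66 = 0xF9; E(K, 0xF9) = 0x14.
C[4]: P[4] ⊕ 0x14 = 0x6C; E(K, 0x6C) = 0x81.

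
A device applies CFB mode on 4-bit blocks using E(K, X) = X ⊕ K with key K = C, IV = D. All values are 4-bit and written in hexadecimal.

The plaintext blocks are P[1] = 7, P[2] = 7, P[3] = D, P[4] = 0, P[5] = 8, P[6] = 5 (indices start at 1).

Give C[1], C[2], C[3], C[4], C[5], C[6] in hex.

C[1] = 6, C[2] = D, C[3] = C, C[4] = 0, C[5] = 4, C[6] = D

CFB encryption: C_i = P_i ⊕ E(K, C_{i−1}), with C_{0} = IV.
C[1]: E(K, D) = 1; 7 ⊕ 1 = 6.
C[2]: E(K, 6) = A; 7 ⊕ A = D.
C[3]: E(K, D) = 1; D ⊕ 1 = C.
C[4]: E(K, C) = 0; 0 ⊕ 0 = 0.
C[5]: E(K, 0) = C; 8 ⊕ C = 4.
C[6]: E(K, 4) = 8; 5 ⊕ 8 = D.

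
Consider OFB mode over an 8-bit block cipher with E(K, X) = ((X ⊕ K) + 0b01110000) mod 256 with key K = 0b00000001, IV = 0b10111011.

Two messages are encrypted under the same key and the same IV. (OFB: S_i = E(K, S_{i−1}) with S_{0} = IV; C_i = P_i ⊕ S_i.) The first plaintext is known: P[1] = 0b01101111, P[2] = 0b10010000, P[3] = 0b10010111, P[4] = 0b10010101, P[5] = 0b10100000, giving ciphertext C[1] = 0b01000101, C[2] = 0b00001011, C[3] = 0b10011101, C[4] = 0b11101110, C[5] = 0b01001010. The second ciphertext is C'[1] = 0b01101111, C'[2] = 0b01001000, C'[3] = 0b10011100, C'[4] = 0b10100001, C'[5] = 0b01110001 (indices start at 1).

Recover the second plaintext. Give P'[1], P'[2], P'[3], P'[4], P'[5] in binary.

In OFB with a reused IV, both messages share the same keystream S_i, so C_i ⊕ C'_i = P_i ⊕ P'_i and thus P'_i = P_i ⊕ C_i ⊕ C'_i.
P'[1]: 0b01101111 ⊕ 0b01000101 ⊕ 0b01101111 = 0b01000101.
P'[2]: 0b10010000 ⊕ 0b00001011 ⊕ 0b01001000 = 0b11010011.
P'[3]: 0b10010111 ⊕ 0b10011101 ⊕ 0b10011100 = 0b10010110.
P'[4]: 0b10010101 ⊕ 0b11101110 ⊕ 0b10100001 = 0b11011010.
P'[5]: 0b10100000 ⊕ 0b01001010 ⊕ 0b01110001 = 0b10011011.

P'[1] = 0b01000101, P'[2] = 0b11010011, P'[3] = 0b10010110, P'[4] = 0b11011010, P'[5] = 0b10011011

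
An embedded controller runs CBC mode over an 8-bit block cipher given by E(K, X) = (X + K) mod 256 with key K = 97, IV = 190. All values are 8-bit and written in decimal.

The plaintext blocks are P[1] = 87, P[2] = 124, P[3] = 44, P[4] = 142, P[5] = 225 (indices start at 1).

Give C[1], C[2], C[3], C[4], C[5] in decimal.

C[1] = 74, C[2] = 151, C[3] = 28, C[4] = 243, C[5] = 115

CBC encryption: C_i = E(K, P_i ⊕ C_{i−1}), with C_{0} = IV.
C[1]: P[1] ⊕ 190 = 233; E(K, 233) = 74.
C[2]: P[2] ⊕ 74 = 54; E(K, 54) = 151.
C[3]: P[3] ⊕ 151 = 187; E(K, 187) = 28.
C[4]: P[4] ⊕ 28 = 146; E(K, 146) = 243.
C[5]: P[5] ⊕ 243 = 18; E(K, 18) = 115.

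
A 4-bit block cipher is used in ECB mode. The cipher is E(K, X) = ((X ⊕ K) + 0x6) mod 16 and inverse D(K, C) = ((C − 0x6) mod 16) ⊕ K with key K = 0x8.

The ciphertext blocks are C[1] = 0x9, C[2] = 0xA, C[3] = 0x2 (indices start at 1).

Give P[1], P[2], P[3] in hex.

ECB decryption: P_i = D(K, C_i).
P[1]: D(K, 0x9) = 0xB.
P[2]: D(K, 0xA) = 0xC.
P[3]: D(K, 0x2) = 0x4.

P[1] = 0xB, P[2] = 0xC, P[3] = 0x4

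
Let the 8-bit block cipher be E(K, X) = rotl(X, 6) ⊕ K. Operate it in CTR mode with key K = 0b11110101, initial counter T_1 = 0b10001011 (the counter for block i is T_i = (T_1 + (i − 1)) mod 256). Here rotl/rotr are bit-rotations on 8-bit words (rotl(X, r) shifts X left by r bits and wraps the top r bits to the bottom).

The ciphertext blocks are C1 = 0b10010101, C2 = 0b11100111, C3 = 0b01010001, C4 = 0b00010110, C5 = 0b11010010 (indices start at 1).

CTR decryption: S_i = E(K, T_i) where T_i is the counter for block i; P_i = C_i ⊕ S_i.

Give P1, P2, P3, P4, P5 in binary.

P1 = 0b10000010, P2 = 0b00110001, P3 = 0b11000111, P4 = 0b01000000, P5 = 0b11000100

P1: T = 0b10001011, S = E(K, T) = 0b00010111; 0b10010101 ⊕ 0b00010111 = 0b10000010.
P2: T = 0b10001100, S = E(K, T) = 0b11010110; 0b11100111 ⊕ 0b11010110 = 0b00110001.
P3: T = 0b10001101, S = E(K, T) = 0b10010110; 0b01010001 ⊕ 0b10010110 = 0b11000111.
P4: T = 0b10001110, S = E(K, T) = 0b01010110; 0b00010110 ⊕ 0b01010110 = 0b01000000.
P5: T = 0b10001111, S = E(K, T) = 0b00010110; 0b11010010 ⊕ 0b00010110 = 0b11000100.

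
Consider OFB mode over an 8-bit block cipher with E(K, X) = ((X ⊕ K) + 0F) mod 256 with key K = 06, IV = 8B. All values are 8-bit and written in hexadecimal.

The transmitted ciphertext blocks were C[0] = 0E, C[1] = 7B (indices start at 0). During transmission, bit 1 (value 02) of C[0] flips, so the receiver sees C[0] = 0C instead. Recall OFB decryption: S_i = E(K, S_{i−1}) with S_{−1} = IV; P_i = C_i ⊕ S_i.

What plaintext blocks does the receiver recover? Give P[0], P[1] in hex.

Only C[0] changed, to 0C. In OFB, a change in C_i flips the same bit in P_i only; the keystream is unaffected. Decrypting the received ciphertext:
P[0]: S = E(K, 8B) = 9C; 0C ⊕ 9C = 90.
P[1]: S = E(K, 9C) = A9; 7B ⊕ A9 = D2.
Blocks that differ from the original plaintext: P[0].

P[0] = 90, P[1] = D2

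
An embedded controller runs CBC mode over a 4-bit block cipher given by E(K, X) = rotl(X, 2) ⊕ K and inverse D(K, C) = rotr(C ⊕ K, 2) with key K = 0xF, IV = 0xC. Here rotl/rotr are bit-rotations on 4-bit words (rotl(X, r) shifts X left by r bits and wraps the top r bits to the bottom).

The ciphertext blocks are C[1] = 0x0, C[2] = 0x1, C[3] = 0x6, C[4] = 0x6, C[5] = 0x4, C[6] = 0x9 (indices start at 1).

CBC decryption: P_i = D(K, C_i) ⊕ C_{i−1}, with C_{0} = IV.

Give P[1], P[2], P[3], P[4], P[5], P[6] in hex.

P[1]: D(K, 0x0) = 0xF; 0xF ⊕ 0xC = 0x3.
P[2]: D(K, 0x1) = 0xB; 0xB ⊕ 0x0 = 0xB.
P[3]: D(K, 0x6) = 0x6; 0x6 ⊕ 0x1 = 0x7.
P[4]: D(K, 0x6) = 0x6; 0x6 ⊕ 0x6 = 0x0.
P[5]: D(K, 0x4) = 0xE; 0xE ⊕ 0x6 = 0x8.
P[6]: D(K, 0x9) = 0x9; 0x9 ⊕ 0x4 = 0xD.

P[1] = 0x3, P[2] = 0xB, P[3] = 0x7, P[4] = 0x0, P[5] = 0x8, P[6] = 0xD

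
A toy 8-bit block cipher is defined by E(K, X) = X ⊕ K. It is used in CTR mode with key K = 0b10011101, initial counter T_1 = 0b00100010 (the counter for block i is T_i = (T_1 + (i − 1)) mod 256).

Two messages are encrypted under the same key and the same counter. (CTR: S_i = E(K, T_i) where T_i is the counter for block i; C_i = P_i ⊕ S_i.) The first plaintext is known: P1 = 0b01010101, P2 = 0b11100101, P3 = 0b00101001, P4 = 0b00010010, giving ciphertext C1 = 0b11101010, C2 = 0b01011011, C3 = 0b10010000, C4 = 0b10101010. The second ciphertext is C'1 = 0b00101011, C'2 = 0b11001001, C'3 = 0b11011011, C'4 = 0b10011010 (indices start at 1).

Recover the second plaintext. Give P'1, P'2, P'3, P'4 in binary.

In CTR with a reused counter, both messages share the same keystream S_i, so C_i ⊕ C'_i = P_i ⊕ P'_i and thus P'_i = P_i ⊕ C_i ⊕ C'_i.
P'1: 0b01010101 ⊕ 0b11101010 ⊕ 0b00101011 = 0b10010100.
P'2: 0b11100101 ⊕ 0b01011011 ⊕ 0b11001001 = 0b01110111.
P'3: 0b00101001 ⊕ 0b10010000 ⊕ 0b11011011 = 0b01100010.
P'4: 0b00010010 ⊕ 0b10101010 ⊕ 0b10011010 = 0b00100010.

P'1 = 0b10010100, P'2 = 0b01110111, P'3 = 0b01100010, P'4 = 0b00100010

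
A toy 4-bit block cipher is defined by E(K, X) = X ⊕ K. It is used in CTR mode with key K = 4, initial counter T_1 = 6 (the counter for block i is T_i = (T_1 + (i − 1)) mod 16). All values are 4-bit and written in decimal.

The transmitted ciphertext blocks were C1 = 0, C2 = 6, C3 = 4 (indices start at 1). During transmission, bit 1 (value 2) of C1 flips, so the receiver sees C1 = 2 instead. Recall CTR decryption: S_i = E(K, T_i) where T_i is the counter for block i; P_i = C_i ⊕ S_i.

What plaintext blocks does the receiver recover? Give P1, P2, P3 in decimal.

P1 = 0, P2 = 5, P3 = 8

Only C1 changed, to 2. In CTR, a change in C_i flips the same bit in P_i only; the keystream is unaffected. Decrypting the received ciphertext:
P1: T = 6, S = E(K, T) = 2; 2 ⊕ 2 = 0.
P2: T = 7, S = E(K, T) = 3; 6 ⊕ 3 = 5.
P3: T = 8, S = E(K, T) = 12; 4 ⊕ 12 = 8.
Blocks that differ from the original plaintext: P1.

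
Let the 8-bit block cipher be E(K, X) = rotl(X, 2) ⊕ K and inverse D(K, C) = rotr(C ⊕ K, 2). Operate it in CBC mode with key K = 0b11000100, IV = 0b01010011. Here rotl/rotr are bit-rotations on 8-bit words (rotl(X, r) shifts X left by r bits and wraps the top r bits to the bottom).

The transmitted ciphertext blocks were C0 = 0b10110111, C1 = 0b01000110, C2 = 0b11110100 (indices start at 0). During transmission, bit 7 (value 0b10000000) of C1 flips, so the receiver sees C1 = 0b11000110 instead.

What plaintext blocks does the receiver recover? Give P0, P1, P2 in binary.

P0 = 0b10001111, P1 = 0b00110111, P2 = 0b11001010

CBC decryption: P_i = D(K, C_i) ⊕ C_{i−1}, with C_{−1} = IV.
Only C1 changed, to 0b11000110. In CBC, a change in C_i garbles P_i and flips the same bit in P_{i+1}. Decrypting the received ciphertext:
P0: D(K, 0b10110111) = 0b11011100; 0b11011100 ⊕ 0b01010011 = 0b10001111.
P1: D(K, 0b11000110) = 0b10000000; 0b10000000 ⊕ 0b10110111 = 0b00110111.
P2: D(K, 0b11110100) = 0b00001100; 0b00001100 ⊕ 0b11000110 = 0b11001010.
Blocks that differ from the original plaintext: P1, P2.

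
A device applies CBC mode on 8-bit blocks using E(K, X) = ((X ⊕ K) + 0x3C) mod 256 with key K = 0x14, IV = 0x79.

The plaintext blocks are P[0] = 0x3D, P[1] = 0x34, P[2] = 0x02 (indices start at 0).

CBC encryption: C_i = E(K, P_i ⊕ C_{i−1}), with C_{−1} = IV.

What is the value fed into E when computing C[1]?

0xB8

C[0]: P[0] ⊕ 0x79 = 0x44; E(K, 0x44) = 0x8C.
C[1]: P[1] ⊕ 0x8C = 0xB8; E(K, 0xB8) = 0xE8.
So the input to E for block [1] is 0xB8.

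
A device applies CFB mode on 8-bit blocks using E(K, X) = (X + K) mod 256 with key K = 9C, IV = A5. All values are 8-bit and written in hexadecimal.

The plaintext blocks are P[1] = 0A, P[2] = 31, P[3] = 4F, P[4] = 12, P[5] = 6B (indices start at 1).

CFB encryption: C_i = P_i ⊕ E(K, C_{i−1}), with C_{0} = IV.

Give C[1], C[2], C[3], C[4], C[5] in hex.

C[1]: E(K, A5) = 41; 0A ⊕ 41 = 4B.
C[2]: E(K, 4B) = E7; 31 ⊕ E7 = D6.
C[3]: E(K, D6) = 72; 4F ⊕ 72 = 3D.
C[4]: E(K, 3D) = D9; 12 ⊕ D9 = CB.
C[5]: E(K, CB) = 67; 6B ⊕ 67 = 0C.

C[1] = 4B, C[2] = D6, C[3] = 3D, C[4] = CB, C[5] = 0C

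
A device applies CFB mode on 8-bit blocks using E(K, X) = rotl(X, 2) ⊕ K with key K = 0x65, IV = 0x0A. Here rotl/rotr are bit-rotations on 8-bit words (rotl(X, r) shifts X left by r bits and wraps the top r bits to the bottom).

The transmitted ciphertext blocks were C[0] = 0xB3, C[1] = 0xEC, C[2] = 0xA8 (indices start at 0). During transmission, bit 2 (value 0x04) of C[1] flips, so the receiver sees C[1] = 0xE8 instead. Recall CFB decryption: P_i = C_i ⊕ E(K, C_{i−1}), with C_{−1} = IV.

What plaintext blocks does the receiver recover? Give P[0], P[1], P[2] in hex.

Only C[1] changed, to 0xE8. In CFB, a change in C_i flips the same bit in P_i and garbles P_{i+1}. Decrypting the received ciphertext:
P[0]: E(K, 0x0A) = 0x4D; 0xB3 ⊕ 0x4D = 0xFE.
P[1]: E(K, 0xB3) = 0xAB; 0xE8 ⊕ 0xAB = 0x43.
P[2]: E(K, 0xE8) = 0xC6; 0xA8 ⊕ 0xC6 = 0x6E.
Blocks that differ from the original plaintext: P[1], P[2].

P[0] = 0xFE, P[1] = 0x43, P[2] = 0x6E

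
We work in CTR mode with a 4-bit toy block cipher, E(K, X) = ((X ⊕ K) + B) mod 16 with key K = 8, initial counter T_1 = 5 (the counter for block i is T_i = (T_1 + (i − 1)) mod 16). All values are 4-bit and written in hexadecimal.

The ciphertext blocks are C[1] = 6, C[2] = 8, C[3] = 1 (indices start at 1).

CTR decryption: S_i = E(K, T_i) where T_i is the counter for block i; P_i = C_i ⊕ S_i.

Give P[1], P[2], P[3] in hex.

P[1] = E, P[2] = 1, P[3] = B

P[1]: T = 5, S = E(K, T) = 8; 6 ⊕ 8 = E.
P[2]: T = 6, S = E(K, T) = 9; 8 ⊕ 9 = 1.
P[3]: T = 7, S = E(K, T) = A; 1 ⊕ A = B.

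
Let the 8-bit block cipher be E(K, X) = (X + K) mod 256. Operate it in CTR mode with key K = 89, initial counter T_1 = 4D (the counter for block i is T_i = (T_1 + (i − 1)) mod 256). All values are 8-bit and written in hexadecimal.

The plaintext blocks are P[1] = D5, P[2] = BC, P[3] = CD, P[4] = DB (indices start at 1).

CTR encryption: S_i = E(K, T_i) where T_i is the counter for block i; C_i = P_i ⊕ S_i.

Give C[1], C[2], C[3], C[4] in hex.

C[1]: T = 4D, S = E(K, T) = D6; D5 ⊕ D6 = 03.
C[2]: T = 4E, S = E(K, T) = D7; BC ⊕ D7 = 6B.
C[3]: T = 4F, S = E(K, T) = D8; CD ⊕ D8 = 15.
C[4]: T = 50, S = E(K, T) = D9; DB ⊕ D9 = 02.

C[1] = 03, C[2] = 6B, C[3] = 15, C[4] = 02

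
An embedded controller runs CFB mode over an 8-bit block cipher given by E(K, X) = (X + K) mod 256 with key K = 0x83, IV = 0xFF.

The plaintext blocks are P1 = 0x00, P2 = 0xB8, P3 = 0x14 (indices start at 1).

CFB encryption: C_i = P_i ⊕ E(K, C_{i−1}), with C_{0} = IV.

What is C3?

C3 = 0x54

C1: E(K, 0xFF) = 0x82; 0x00 ⊕ 0x82 = 0x82.
C2: E(K, 0x82) = 0x05; 0xB8 ⊕ 0x05 = 0xBD.
C3: E(K, 0xBD) = 0x40; 0x14 ⊕ 0x40 = 0x54.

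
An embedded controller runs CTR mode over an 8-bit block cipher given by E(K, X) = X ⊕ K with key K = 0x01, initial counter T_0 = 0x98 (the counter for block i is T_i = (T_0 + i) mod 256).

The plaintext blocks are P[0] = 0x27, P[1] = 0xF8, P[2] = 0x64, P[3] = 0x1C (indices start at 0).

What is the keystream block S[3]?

CTR encryption: S_i = E(K, T_i) where T_i is the counter for block i; C_i = P_i ⊕ S_i.
C[0]: T = 0x98, S = E(K, T) = 0x99; 0x27 ⊕ 0x99 = 0xBE.
C[1]: T = 0x99, S = E(K, T) = 0x98; 0xF8 ⊕ 0x98 = 0x60.
C[2]: T = 0x9A, S = E(K, T) = 0x9B; 0x64 ⊕ 0x9B = 0xFF.
C[3]: T = 0x9B, S = E(K, T) = 0x9A; 0x1C ⊕ 0x9A = 0x86.
So S[3] = 0x9A.

0x9A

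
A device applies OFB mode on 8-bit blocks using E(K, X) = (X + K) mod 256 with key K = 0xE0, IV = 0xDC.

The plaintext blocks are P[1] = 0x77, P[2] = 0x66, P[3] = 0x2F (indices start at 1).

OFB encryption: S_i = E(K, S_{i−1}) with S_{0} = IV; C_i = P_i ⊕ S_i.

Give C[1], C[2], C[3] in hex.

C[1] = 0xCB, C[2] = 0xFA, C[3] = 0x53

C[1]: S = E(K, 0xDC) = 0xBC; 0x77 ⊕ 0xBC = 0xCB.
C[2]: S = E(K, 0xBC) = 0x9C; 0x66 ⊕ 0x9C = 0xFA.
C[3]: S = E(K, 0x9C) = 0x7C; 0x2F ⊕ 0x7C = 0x53.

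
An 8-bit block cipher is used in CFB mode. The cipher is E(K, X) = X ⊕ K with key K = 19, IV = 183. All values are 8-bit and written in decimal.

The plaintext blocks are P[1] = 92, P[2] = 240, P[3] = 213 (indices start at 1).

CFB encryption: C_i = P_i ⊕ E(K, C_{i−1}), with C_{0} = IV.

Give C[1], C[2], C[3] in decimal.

C[1] = 248, C[2] = 27, C[3] = 221

C[1]: E(K, 183) = 164; 92 ⊕ 164 = 248.
C[2]: E(K, 248) = 235; 240 ⊕ 235 = 27.
C[3]: E(K, 27) = 8; 213 ⊕ 8 = 221.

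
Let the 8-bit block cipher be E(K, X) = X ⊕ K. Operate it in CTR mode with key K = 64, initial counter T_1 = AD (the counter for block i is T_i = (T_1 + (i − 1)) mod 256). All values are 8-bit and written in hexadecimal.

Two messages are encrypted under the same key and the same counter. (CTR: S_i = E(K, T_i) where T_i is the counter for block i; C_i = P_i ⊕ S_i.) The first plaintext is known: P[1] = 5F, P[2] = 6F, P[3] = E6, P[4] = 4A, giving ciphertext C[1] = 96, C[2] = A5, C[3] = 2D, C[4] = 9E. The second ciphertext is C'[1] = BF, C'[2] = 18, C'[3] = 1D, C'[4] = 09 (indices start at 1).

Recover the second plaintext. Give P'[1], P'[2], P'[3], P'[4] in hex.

In CTR with a reused counter, both messages share the same keystream S_i, so C_i ⊕ C'_i = P_i ⊕ P'_i and thus P'_i = P_i ⊕ C_i ⊕ C'_i.
P'[1]: 5F ⊕ 96 ⊕ BF = 76.
P'[2]: 6F ⊕ A5 ⊕ 18 = D2.
P'[3]: E6 ⊕ 2D ⊕ 1D = D6.
P'[4]: 4A ⊕ 9E ⊕ 09 = DD.

P'[1] = 76, P'[2] = D2, P'[3] = D6, P'[4] = DD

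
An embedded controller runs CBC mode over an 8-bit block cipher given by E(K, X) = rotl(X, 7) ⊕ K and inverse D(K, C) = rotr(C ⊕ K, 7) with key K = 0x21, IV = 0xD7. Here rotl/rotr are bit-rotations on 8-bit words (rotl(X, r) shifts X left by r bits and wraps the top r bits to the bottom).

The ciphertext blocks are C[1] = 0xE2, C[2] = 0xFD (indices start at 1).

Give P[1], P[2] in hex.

CBC decryption: P_i = D(K, C_i) ⊕ C_{i−1}, with C_{0} = IV.
P[1]: D(K, 0xE2) = 0x87; 0x87 ⊕ 0xD7 = 0x50.
P[2]: D(K, 0xFD) = 0xB9; 0xB9 ⊕ 0xE2 = 0x5B.

P[1] = 0x50, P[2] = 0x5B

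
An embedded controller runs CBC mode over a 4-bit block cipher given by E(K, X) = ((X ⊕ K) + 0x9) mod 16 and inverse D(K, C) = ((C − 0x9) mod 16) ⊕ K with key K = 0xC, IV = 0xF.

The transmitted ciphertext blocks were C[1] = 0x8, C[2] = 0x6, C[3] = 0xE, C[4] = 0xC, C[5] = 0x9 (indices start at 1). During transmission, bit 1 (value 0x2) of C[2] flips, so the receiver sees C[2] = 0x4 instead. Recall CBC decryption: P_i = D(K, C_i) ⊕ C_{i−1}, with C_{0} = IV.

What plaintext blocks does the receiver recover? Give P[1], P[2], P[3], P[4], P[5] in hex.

Only C[2] changed, to 0x4. In CBC, a change in C_i garbles P_i and flips the same bit in P_{i+1}. Decrypting the received ciphertext:
P[1]: D(K, 0x8) = 0x3; 0x3 ⊕ 0xF = 0xC.
P[2]: D(K, 0x4) = 0x7; 0x7 ⊕ 0x8 = 0xF.
P[3]: D(K, 0xE) = 0x9; 0x9 ⊕ 0x4 = 0xD.
P[4]: D(K, 0xC) = 0xF; 0xF ⊕ 0xE = 0x1.
P[5]: D(K, 0x9) = 0xC; 0xC ⊕ 0xC = 0x0.
Blocks that differ from the original plaintext: P[2], P[3].

P[1] = 0xC, P[2] = 0xF, P[3] = 0xD, P[4] = 0x1, P[5] = 0x0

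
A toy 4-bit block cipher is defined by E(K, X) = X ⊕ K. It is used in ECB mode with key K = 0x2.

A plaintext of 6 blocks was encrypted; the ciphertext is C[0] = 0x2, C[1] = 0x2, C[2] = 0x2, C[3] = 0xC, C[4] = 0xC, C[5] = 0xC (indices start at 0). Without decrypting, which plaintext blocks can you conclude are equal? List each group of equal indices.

P[0] = P[1] = P[2]; P[3] = P[4] = P[5]

ECB encrypts each block independently with the same key, so equal ciphertext blocks imply equal plaintext blocks.
C[0] = C[1] = C[2] = 0x2, so P[0] = P[1] = P[2].
C[3] = C[4] = C[5] = 0xC, so P[3] = P[4] = P[5].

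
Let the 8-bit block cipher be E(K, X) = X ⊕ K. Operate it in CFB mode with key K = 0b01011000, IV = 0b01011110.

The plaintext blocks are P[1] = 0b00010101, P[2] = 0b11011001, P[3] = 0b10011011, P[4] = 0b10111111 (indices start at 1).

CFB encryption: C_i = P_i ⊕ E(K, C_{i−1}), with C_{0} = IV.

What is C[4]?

C[1]: E(K, 0b01011110) = 0b00000110; 0b00010101 ⊕ 0b00000110 = 0b00010011.
C[2]: E(K, 0b00010011) = 0b01001011; 0b11011001 ⊕ 0b01001011 = 0b10010010.
C[3]: E(K, 0b10010010) = 0b11001010; 0b10011011 ⊕ 0b11001010 = 0b01010001.
C[4]: E(K, 0b01010001) = 0b00001001; 0b10111111 ⊕ 0b00001001 = 0b10110110.

C[4] = 0b10110110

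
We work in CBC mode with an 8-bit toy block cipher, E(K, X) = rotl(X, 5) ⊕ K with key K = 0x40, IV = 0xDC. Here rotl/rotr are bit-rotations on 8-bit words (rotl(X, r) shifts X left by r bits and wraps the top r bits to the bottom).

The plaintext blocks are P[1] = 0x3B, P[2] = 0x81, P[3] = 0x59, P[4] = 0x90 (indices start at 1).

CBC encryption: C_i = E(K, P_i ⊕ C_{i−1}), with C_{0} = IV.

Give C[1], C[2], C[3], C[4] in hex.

C[1] = 0xBC, C[2] = 0xE7, C[3] = 0x97, C[4] = 0xA0

C[1]: P[1] ⊕ 0xDC = 0xE7; E(K, 0xE7) = 0xBC.
C[2]: P[2] ⊕ 0xBC = 0x3D; E(K, 0x3D) = 0xE7.
C[3]: P[3] ⊕ 0xE7 = 0xBE; E(K, 0xBE) = 0x97.
C[4]: P[4] ⊕ 0x97 = 0x07; E(K, 0x07) = 0xA0.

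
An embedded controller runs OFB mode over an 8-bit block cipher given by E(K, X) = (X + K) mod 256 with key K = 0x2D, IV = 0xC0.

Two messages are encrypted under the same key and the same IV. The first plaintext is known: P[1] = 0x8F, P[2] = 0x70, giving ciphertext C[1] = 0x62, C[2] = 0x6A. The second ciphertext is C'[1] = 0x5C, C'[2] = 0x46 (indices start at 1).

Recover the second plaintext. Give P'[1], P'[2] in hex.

In OFB with a reused IV, both messages share the same keystream S_i, so C_i ⊕ C'_i = P_i ⊕ P'_i and thus P'_i = P_i ⊕ C_i ⊕ C'_i.
P'[1]: 0x8F ⊕ 0x62 ⊕ 0x5C = 0xB1.
P'[2]: 0x70 ⊕ 0x6A ⊕ 0x46 = 0x5C.

P'[1] = 0xB1, P'[2] = 0x5C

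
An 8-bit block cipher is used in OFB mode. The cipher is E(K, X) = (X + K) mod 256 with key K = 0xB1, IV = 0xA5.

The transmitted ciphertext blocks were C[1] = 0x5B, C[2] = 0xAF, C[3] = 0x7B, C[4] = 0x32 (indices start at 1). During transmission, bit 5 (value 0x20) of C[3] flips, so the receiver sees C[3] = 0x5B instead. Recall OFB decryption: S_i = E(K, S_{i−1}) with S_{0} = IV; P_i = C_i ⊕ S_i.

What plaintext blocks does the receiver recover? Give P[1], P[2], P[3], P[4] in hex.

Only C[3] changed, to 0x5B. In OFB, a change in C_i flips the same bit in P_i only; the keystream is unaffected. Decrypting the received ciphertext:
P[1]: S = E(K, 0xA5) = 0x56; 0x5B ⊕ 0x56 = 0x0D.
P[2]: S = E(K, 0x56) = 0x07; 0xAF ⊕ 0x07 = 0xA8.
P[3]: S = E(K, 0x07) = 0xB8; 0x5B ⊕ 0xB8 = 0xE3.
P[4]: S = E(K, 0xB8) = 0x69; 0x32 ⊕ 0x69 = 0x5B.
Blocks that differ from the original plaintext: P[3].

P[1] = 0x0D, P[2] = 0xA8, P[3] = 0xE3, P[4] = 0x5B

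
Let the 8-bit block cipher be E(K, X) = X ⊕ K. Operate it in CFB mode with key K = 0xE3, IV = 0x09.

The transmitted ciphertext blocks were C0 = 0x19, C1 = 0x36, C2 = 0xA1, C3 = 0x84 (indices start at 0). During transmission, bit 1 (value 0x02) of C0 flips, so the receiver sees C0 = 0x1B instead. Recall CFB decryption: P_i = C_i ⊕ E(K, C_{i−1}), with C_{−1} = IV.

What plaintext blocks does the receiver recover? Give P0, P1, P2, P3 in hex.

Only C0 changed, to 0x1B. In CFB, a change in C_i flips the same bit in P_i and garbles P_{i+1}. Decrypting the received ciphertext:
P0: E(K, 0x09) = 0xEA; 0x1B ⊕ 0xEA = 0xF1.
P1: E(K, 0x1B) = 0xF8; 0x36 ⊕ 0xF8 = 0xCE.
P2: E(K, 0x36) = 0xD5; 0xA1 ⊕ 0xD5 = 0x74.
P3: E(K, 0xA1) = 0x42; 0x84 ⊕ 0x42 = 0xC6.
Blocks that differ from the original plaintext: P0, P1.

P0 = 0xF1, P1 = 0xCE, P2 = 0x74, P3 = 0xC6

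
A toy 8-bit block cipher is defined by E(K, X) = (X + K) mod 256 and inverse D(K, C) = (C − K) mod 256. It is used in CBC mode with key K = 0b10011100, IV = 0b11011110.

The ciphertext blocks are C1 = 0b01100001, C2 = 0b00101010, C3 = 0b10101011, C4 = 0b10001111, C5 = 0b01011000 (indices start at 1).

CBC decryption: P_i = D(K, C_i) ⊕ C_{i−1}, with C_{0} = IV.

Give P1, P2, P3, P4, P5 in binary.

P1: D(K, 0b01100001) = 0b11000101; 0b11000101 ⊕ 0b11011110 = 0b00011011.
P2: D(K, 0b00101010) = 0b10001110; 0b10001110 ⊕ 0b01100001 = 0b11101111.
P3: D(K, 0b10101011) = 0b00001111; 0b00001111 ⊕ 0b00101010 = 0b00100101.
P4: D(K, 0b10001111) = 0b11110011; 0b11110011 ⊕ 0b10101011 = 0b01011000.
P5: D(K, 0b01011000) = 0b10111100; 0b10111100 ⊕ 0b10001111 = 0b00110011.

P1 = 0b00011011, P2 = 0b11101111, P3 = 0b00100101, P4 = 0b01011000, P5 = 0b00110011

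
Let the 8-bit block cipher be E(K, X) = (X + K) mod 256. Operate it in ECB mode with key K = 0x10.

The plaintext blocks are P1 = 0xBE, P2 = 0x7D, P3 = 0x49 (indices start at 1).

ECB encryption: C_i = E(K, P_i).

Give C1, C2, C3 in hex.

C1: E(K, 0xBE) = 0xCE.
C2: E(K, 0x7D) = 0x8D.
C3: E(K, 0x49) = 0x59.

C1 = 0xCE, C2 = 0x8D, C3 = 0x59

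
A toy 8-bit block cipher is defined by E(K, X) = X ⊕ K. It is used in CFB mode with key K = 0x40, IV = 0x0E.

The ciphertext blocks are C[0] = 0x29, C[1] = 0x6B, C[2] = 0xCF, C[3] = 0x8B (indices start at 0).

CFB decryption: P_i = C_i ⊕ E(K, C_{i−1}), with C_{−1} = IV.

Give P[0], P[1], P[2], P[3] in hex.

P[0]: E(K, 0x0E) = 0x4E; 0x29 ⊕ 0x4E = 0x67.
P[1]: E(K, 0x29) = 0x69; 0x6B ⊕ 0x69 = 0x02.
P[2]: E(K, 0x6B) = 0x2B; 0xCF ⊕ 0x2B = 0xE4.
P[3]: E(K, 0xCF) = 0x8F; 0x8B ⊕ 0x8F = 0x04.

P[0] = 0x67, P[1] = 0x02, P[2] = 0xE4, P[3] = 0x04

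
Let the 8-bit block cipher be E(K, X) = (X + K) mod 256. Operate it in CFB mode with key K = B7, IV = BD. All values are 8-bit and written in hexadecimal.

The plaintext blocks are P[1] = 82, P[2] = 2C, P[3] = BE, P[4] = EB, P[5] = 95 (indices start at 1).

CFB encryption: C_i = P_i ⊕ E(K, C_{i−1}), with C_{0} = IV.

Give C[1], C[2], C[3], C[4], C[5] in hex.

C[1] = F6, C[2] = 81, C[3] = 86, C[4] = D6, C[5] = 18

C[1]: E(K, BD) = 74; 82 ⊕ 74 = F6.
C[2]: E(K, F6) = AD; 2C ⊕ AD = 81.
C[3]: E(K, 81) = 38; BE ⊕ 38 = 86.
C[4]: E(K, 86) = 3D; EB ⊕ 3D = D6.
C[5]: E(K, D6) = 8D; 95 ⊕ 8D = 18.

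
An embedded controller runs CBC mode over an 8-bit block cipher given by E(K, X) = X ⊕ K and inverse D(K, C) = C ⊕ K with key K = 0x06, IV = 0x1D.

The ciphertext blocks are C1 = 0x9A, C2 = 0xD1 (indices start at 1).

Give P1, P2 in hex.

P1 = 0x81, P2 = 0x4D

CBC decryption: P_i = D(K, C_i) ⊕ C_{i−1}, with C_{0} = IV.
P1: D(K, 0x9A) = 0x9C; 0x9C ⊕ 0x1D = 0x81.
P2: D(K, 0xD1) = 0xD7; 0xD7 ⊕ 0x9A = 0x4D.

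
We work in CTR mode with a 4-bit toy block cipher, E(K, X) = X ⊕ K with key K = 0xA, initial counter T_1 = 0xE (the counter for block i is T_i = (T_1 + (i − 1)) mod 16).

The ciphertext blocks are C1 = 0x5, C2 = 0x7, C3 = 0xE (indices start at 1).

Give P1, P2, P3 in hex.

CTR decryption: S_i = E(K, T_i) where T_i is the counter for block i; P_i = C_i ⊕ S_i.
P1: T = 0xE, S = E(K, T) = 0x4; 0x5 ⊕ 0x4 = 0x1.
P2: T = 0xF, S = E(K, T) = 0x5; 0x7 ⊕ 0x5 = 0x2.
P3: T = 0x0, S = E(K, T) = 0xA; 0xE ⊕ 0xA = 0x4.

P1 = 0x1, P2 = 0x2, P3 = 0x4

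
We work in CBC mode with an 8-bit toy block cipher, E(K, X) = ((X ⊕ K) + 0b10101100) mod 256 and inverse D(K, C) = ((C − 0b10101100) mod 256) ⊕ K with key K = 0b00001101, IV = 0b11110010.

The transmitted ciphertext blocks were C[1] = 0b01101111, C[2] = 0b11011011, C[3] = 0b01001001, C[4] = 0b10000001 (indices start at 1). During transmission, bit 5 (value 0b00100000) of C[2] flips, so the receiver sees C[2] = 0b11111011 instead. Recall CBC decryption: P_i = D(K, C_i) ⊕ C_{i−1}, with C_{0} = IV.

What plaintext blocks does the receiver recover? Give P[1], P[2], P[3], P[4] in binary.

P[1] = 0b00111100, P[2] = 0b00101101, P[3] = 0b01101011, P[4] = 0b10010001

Only C[2] changed, to 0b11111011. In CBC, a change in C_i garbles P_i and flips the same bit in P_{i+1}. Decrypting the received ciphertext:
P[1]: D(K, 0b01101111) = 0b11001110; 0b11001110 ⊕ 0b11110010 = 0b00111100.
P[2]: D(K, 0b11111011) = 0b01000010; 0b01000010 ⊕ 0b01101111 = 0b00101101.
P[3]: D(K, 0b01001001) = 0b10010000; 0b10010000 ⊕ 0b11111011 = 0b01101011.
P[4]: D(K, 0b10000001) = 0b11011000; 0b11011000 ⊕ 0b01001001 = 0b10010001.
Blocks that differ from the original plaintext: P[2], P[3].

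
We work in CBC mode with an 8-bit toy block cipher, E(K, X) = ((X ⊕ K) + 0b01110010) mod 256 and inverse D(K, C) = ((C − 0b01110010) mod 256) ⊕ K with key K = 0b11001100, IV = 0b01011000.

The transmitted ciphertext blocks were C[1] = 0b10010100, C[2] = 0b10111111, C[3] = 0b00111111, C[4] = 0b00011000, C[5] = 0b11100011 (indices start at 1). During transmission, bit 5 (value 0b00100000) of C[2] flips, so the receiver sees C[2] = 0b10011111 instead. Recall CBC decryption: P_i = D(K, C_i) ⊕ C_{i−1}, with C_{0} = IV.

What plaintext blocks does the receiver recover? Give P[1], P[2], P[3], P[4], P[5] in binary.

P[1] = 0b10110110, P[2] = 0b01110101, P[3] = 0b10011110, P[4] = 0b01010101, P[5] = 0b10100101

Only C[2] changed, to 0b10011111. In CBC, a change in C_i garbles P_i and flips the same bit in P_{i+1}. Decrypting the received ciphertext:
P[1]: D(K, 0b10010100) = 0b11101110; 0b11101110 ⊕ 0b01011000 = 0b10110110.
P[2]: D(K, 0b10011111) = 0b11100001; 0b11100001 ⊕ 0b10010100 = 0b01110101.
P[3]: D(K, 0b00111111) = 0b00000001; 0b00000001 ⊕ 0b10011111 = 0b10011110.
P[4]: D(K, 0b00011000) = 0b01101010; 0b01101010 ⊕ 0b00111111 = 0b01010101.
P[5]: D(K, 0b11100011) = 0b10111101; 0b10111101 ⊕ 0b00011000 = 0b10100101.
Blocks that differ from the original plaintext: P[2], P[3].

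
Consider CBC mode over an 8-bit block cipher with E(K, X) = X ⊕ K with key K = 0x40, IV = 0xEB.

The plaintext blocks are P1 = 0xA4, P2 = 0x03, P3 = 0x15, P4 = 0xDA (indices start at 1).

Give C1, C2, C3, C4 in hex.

CBC encryption: C_i = E(K, P_i ⊕ C_{i−1}), with C_{0} = IV.
C1: P1 ⊕ 0xEB = 0x4F; E(K, 0x4F) = 0x0F.
C2: P2 ⊕ 0x0F = 0x0C; E(K, 0x0C) = 0x4C.
C3: P3 ⊕ 0x4C = 0x59; E(K, 0x59) = 0x19.
C4: P4 ⊕ 0x19 = 0xC3; E(K, 0xC3) = 0x83.

C1 = 0x0F, C2 = 0x4C, C3 = 0x19, C4 = 0x83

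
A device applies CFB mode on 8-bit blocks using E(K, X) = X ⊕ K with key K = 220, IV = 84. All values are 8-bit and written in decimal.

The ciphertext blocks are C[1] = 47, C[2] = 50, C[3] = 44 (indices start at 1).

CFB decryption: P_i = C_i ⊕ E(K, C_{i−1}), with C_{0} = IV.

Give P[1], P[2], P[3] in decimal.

P[1]: E(K, 84) = 136; 47 ⊕ 136 = 167.
P[2]: E(K, 47) = 243; 50 ⊕ 243 = 193.
P[3]: E(K, 50) = 238; 44 ⊕ 238 = 194.

P[1] = 167, P[2] = 193, P[3] = 194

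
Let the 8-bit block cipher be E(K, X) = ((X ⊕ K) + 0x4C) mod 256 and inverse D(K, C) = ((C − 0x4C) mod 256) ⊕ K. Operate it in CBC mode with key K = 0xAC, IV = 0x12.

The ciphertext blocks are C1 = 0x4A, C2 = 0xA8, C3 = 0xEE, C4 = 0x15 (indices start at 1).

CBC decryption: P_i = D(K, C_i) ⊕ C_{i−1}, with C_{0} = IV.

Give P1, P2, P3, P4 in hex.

P1 = 0x40, P2 = 0xBA, P3 = 0xA6, P4 = 0x8B

P1: D(K, 0x4A) = 0x52; 0x52 ⊕ 0x12 = 0x40.
P2: D(K, 0xA8) = 0xF0; 0xF0 ⊕ 0x4A = 0xBA.
P3: D(K, 0xEE) = 0x0E; 0x0E ⊕ 0xA8 = 0xA6.
P4: D(K, 0x15) = 0x65; 0x65 ⊕ 0xEE = 0x8B.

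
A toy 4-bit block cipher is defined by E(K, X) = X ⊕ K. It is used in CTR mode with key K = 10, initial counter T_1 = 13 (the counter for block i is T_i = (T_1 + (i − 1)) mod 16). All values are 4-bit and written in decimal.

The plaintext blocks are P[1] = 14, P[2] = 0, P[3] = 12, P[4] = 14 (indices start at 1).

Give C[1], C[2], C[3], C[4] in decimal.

C[1] = 9, C[2] = 4, C[3] = 9, C[4] = 4

CTR encryption: S_i = E(K, T_i) where T_i is the counter for block i; C_i = P_i ⊕ S_i.
C[1]: T = 13, S = E(K, T) = 7; 14 ⊕ 7 = 9.
C[2]: T = 14, S = E(K, T) = 4; 0 ⊕ 4 = 4.
C[3]: T = 15, S = E(K, T) = 5; 12 ⊕ 5 = 9.
C[4]: T = 0, S = E(K, T) = 10; 14 ⊕ 10 = 4.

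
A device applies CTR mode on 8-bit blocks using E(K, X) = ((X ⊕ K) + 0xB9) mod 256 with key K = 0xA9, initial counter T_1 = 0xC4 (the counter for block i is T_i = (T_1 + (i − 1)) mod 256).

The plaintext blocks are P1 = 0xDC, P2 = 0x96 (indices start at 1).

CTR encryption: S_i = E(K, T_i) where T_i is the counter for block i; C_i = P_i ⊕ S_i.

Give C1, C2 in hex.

C1: T = 0xC4, S = E(K, T) = 0x26; 0xDC ⊕ 0x26 = 0xFA.
C2: T = 0xC5, S = E(K, T) = 0x25; 0x96 ⊕ 0x25 = 0xB3.

C1 = 0xFA, C2 = 0xB3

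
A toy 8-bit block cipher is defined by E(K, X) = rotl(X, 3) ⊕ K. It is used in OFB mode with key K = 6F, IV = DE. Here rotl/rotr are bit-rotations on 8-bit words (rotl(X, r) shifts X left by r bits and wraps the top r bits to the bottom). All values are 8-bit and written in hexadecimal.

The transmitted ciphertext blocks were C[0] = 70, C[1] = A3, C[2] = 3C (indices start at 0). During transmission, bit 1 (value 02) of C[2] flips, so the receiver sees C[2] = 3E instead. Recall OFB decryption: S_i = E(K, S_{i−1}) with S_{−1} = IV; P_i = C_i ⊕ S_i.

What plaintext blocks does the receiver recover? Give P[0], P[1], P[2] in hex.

Only C[2] changed, to 3E. In OFB, a change in C_i flips the same bit in P_i only; the keystream is unaffected. Decrypting the received ciphertext:
P[0]: S = E(K, DE) = 99; 70 ⊕ 99 = E9.
P[1]: S = E(K, 99) = A3; A3 ⊕ A3 = 00.
P[2]: S = E(K, A3) = 72; 3E ⊕ 72 = 4C.
Blocks that differ from the original plaintext: P[2].

P[0] = E9, P[1] = 00, P[2] = 4C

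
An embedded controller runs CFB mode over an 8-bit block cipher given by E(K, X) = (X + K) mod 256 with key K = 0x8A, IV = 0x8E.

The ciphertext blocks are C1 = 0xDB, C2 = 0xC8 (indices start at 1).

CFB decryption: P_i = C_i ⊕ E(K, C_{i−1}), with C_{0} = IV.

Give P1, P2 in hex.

P1: E(K, 0x8E) = 0x18; 0xDB ⊕ 0x18 = 0xC3.
P2: E(K, 0xDB) = 0x65; 0xC8 ⊕ 0x65 = 0xAD.

P1 = 0xC3, P2 = 0xAD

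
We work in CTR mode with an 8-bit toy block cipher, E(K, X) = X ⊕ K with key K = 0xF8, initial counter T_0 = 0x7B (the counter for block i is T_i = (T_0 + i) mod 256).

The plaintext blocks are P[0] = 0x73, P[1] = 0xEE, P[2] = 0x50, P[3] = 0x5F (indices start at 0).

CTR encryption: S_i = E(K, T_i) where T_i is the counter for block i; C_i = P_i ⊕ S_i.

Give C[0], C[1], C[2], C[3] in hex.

C[0]: T = 0x7B, S = E(K, T) = 0x83; 0x73 ⊕ 0x83 = 0xF0.
C[1]: T = 0x7C, S = E(K, T) = 0x84; 0xEE ⊕ 0x84 = 0x6A.
C[2]: T = 0x7D, S = E(K, T) = 0x85; 0x50 ⊕ 0x85 = 0xD5.
C[3]: T = 0x7E, S = E(K, T) = 0x86; 0x5F ⊕ 0x86 = 0xD9.

C[0] = 0xF0, C[1] = 0x6A, C[2] = 0xD5, C[3] = 0xD9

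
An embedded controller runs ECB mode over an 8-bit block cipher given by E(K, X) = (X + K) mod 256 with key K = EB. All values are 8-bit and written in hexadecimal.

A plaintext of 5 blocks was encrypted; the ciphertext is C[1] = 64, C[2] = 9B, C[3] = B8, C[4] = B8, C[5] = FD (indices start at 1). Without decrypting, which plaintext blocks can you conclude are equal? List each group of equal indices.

ECB encrypts each block independently with the same key, so equal ciphertext blocks imply equal plaintext blocks.
C[3] = C[4] = B8, so P[3] = P[4].

P[3] = P[4]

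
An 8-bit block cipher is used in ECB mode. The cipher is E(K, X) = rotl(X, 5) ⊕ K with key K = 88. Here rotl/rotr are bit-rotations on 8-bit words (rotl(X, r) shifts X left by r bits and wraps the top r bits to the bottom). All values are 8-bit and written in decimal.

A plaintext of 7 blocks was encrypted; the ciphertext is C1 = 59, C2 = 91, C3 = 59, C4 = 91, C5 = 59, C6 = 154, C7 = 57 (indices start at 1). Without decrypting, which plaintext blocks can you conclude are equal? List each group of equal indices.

P1 = P3 = P5; P2 = P4

ECB encrypts each block independently with the same key, so equal ciphertext blocks imply equal plaintext blocks.
C1 = C3 = C5 = 59, so P1 = P3 = P5.
C2 = C4 = 91, so P2 = P4.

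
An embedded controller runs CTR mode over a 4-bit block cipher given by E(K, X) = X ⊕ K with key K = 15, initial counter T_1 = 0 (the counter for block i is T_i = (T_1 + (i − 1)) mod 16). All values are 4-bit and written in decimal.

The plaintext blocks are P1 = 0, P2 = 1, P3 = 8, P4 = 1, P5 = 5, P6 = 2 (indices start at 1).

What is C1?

CTR encryption: S_i = E(K, T_i) where T_i is the counter for block i; C_i = P_i ⊕ S_i.
C1: T = 0, S = E(K, T) = 15; 0 ⊕ 15 = 15.

C1 = 15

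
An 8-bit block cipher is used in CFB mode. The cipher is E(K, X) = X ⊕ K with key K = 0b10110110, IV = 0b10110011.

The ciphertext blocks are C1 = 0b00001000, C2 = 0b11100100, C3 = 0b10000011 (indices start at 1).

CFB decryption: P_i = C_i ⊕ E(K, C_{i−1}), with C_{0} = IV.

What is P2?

P2: E(K, 0b00001000) = 0b10111110; 0b11100100 ⊕ 0b10111110 = 0b01011010.

P2 = 0b01011010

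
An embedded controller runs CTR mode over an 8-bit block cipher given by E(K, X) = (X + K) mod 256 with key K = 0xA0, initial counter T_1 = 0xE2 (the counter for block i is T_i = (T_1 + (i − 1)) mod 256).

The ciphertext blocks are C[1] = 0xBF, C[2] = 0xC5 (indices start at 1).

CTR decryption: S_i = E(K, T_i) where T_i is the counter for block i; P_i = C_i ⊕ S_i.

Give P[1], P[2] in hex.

P[1] = 0x3D, P[2] = 0x46

P[1]: T = 0xE2, S = E(K, T) = 0x82; 0xBF ⊕ 0x82 = 0x3D.
P[2]: T = 0xE3, S = E(K, T) = 0x83; 0xC5 ⊕ 0x83 = 0x46.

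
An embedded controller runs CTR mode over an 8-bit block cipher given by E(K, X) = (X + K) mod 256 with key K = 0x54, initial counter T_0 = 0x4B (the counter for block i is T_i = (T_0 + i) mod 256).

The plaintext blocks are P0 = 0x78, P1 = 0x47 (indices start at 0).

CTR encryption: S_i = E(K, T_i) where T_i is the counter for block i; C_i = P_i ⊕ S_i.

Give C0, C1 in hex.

C0 = 0xE7, C1 = 0xE7

C0: T = 0x4B, S = E(K, T) = 0x9F; 0x78 ⊕ 0x9F = 0xE7.
C1: T = 0x4C, S = E(K, T) = 0xA0; 0x47 ⊕ 0xA0 = 0xE7.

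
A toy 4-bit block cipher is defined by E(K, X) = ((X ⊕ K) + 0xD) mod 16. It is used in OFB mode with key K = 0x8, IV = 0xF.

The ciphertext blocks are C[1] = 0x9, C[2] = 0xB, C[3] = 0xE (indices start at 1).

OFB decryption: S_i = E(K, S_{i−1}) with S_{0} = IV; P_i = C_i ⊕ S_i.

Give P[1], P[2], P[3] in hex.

P[1]: S = E(K, 0xF) = 0x4; 0x9 ⊕ 0x4 = 0xD.
P[2]: S = E(K, 0x4) = 0x9; 0xB ⊕ 0x9 = 0x2.
P[3]: S = E(K, 0x9) = 0xE; 0xE ⊕ 0xE = 0x0.

P[1] = 0xD, P[2] = 0x2, P[3] = 0x0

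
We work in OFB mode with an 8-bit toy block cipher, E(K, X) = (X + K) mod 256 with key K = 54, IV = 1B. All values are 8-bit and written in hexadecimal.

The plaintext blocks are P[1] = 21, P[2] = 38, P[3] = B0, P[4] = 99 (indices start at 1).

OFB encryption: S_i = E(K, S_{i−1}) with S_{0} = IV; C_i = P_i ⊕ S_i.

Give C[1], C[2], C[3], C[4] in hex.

C[1]: S = E(K, 1B) = 6F; 21 ⊕ 6F = 4E.
C[2]: S = E(K, 6F) = C3; 38 ⊕ C3 = FB.
C[3]: S = E(K, C3) = 17; B0 ⊕ 17 = A7.
C[4]: S = E(K, 17) = 6B; 99 ⊕ 6B = F2.

C[1] = 4E, C[2] = FB, C[3] = A7, C[4] = F2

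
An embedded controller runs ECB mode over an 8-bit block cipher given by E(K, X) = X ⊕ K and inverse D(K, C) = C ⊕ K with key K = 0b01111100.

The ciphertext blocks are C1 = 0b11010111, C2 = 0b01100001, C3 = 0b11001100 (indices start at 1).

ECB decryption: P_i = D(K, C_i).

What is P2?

P2 = 0b00011101

P2: D(K, 0b01100001) = 0b00011101.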